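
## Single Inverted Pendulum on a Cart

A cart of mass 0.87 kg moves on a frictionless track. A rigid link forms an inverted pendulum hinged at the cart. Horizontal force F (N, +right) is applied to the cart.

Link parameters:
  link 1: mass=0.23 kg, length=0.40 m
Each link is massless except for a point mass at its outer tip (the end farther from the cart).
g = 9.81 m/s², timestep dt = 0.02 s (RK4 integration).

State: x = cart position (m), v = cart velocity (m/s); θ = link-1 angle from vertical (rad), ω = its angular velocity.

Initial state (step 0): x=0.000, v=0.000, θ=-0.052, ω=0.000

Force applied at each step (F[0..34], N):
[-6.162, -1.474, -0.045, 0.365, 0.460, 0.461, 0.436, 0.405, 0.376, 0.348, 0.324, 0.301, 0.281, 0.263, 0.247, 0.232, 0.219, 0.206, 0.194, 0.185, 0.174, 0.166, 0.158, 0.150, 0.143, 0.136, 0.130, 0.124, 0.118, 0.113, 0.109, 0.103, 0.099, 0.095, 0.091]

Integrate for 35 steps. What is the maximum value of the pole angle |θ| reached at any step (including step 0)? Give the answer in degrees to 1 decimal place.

apply F[0]=-6.162 → step 1: x=-0.001, v=-0.139, θ=-0.049, ω=0.322
apply F[1]=-1.474 → step 2: x=-0.004, v=-0.170, θ=-0.042, ω=0.378
apply F[2]=-0.045 → step 3: x=-0.008, v=-0.170, θ=-0.034, ω=0.357
apply F[3]=+0.365 → step 4: x=-0.011, v=-0.160, θ=-0.028, ω=0.317
apply F[4]=+0.460 → step 5: x=-0.014, v=-0.148, θ=-0.022, ω=0.276
apply F[5]=+0.461 → step 6: x=-0.017, v=-0.136, θ=-0.017, ω=0.237
apply F[6]=+0.436 → step 7: x=-0.020, v=-0.125, θ=-0.012, ω=0.203
apply F[7]=+0.405 → step 8: x=-0.022, v=-0.115, θ=-0.008, ω=0.174
apply F[8]=+0.376 → step 9: x=-0.024, v=-0.106, θ=-0.005, ω=0.148
apply F[9]=+0.348 → step 10: x=-0.026, v=-0.098, θ=-0.003, ω=0.125
apply F[10]=+0.324 → step 11: x=-0.028, v=-0.091, θ=-0.000, ω=0.106
apply F[11]=+0.301 → step 12: x=-0.030, v=-0.084, θ=0.002, ω=0.089
apply F[12]=+0.281 → step 13: x=-0.032, v=-0.078, θ=0.003, ω=0.074
apply F[13]=+0.263 → step 14: x=-0.033, v=-0.072, θ=0.005, ω=0.062
apply F[14]=+0.247 → step 15: x=-0.034, v=-0.066, θ=0.006, ω=0.051
apply F[15]=+0.232 → step 16: x=-0.036, v=-0.061, θ=0.007, ω=0.041
apply F[16]=+0.219 → step 17: x=-0.037, v=-0.057, θ=0.007, ω=0.033
apply F[17]=+0.206 → step 18: x=-0.038, v=-0.052, θ=0.008, ω=0.026
apply F[18]=+0.194 → step 19: x=-0.039, v=-0.048, θ=0.009, ω=0.020
apply F[19]=+0.185 → step 20: x=-0.040, v=-0.044, θ=0.009, ω=0.015
apply F[20]=+0.174 → step 21: x=-0.041, v=-0.041, θ=0.009, ω=0.011
apply F[21]=+0.166 → step 22: x=-0.042, v=-0.038, θ=0.009, ω=0.007
apply F[22]=+0.158 → step 23: x=-0.042, v=-0.034, θ=0.009, ω=0.003
apply F[23]=+0.150 → step 24: x=-0.043, v=-0.032, θ=0.009, ω=0.001
apply F[24]=+0.143 → step 25: x=-0.044, v=-0.029, θ=0.009, ω=-0.002
apply F[25]=+0.136 → step 26: x=-0.044, v=-0.026, θ=0.009, ω=-0.004
apply F[26]=+0.130 → step 27: x=-0.045, v=-0.024, θ=0.009, ω=-0.005
apply F[27]=+0.124 → step 28: x=-0.045, v=-0.021, θ=0.009, ω=-0.007
apply F[28]=+0.118 → step 29: x=-0.045, v=-0.019, θ=0.009, ω=-0.008
apply F[29]=+0.113 → step 30: x=-0.046, v=-0.017, θ=0.009, ω=-0.009
apply F[30]=+0.109 → step 31: x=-0.046, v=-0.015, θ=0.009, ω=-0.010
apply F[31]=+0.103 → step 32: x=-0.046, v=-0.013, θ=0.009, ω=-0.010
apply F[32]=+0.099 → step 33: x=-0.047, v=-0.011, θ=0.008, ω=-0.011
apply F[33]=+0.095 → step 34: x=-0.047, v=-0.009, θ=0.008, ω=-0.011
apply F[34]=+0.091 → step 35: x=-0.047, v=-0.008, θ=0.008, ω=-0.011
Max |angle| over trajectory = 0.052 rad = 3.0°.

Answer: 3.0°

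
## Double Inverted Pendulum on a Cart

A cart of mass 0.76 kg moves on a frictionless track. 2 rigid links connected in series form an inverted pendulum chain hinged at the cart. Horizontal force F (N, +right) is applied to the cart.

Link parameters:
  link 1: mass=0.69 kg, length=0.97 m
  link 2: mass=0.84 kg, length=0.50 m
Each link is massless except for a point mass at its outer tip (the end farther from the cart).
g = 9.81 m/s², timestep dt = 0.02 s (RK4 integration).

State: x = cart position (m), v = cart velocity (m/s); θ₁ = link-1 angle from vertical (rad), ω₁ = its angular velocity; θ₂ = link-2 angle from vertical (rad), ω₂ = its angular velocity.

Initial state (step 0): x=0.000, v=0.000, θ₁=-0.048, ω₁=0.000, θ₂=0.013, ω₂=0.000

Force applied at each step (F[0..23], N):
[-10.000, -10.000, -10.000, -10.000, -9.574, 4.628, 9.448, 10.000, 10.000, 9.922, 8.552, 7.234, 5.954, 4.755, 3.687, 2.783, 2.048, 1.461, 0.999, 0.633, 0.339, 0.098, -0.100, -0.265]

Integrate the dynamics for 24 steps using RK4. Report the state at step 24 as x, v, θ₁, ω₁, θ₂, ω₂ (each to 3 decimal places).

Answer: x=-0.032, v=0.478, θ₁=0.017, ω₁=-0.253, θ₂=0.019, ω₂=-0.158

Derivation:
apply F[0]=-10.000 → step 1: x=-0.002, v=-0.244, θ₁=-0.046, ω₁=0.226, θ₂=0.014, ω₂=0.055
apply F[1]=-10.000 → step 2: x=-0.010, v=-0.489, θ₁=-0.039, ω₁=0.456, θ₂=0.015, ω₂=0.107
apply F[2]=-10.000 → step 3: x=-0.022, v=-0.739, θ₁=-0.027, ω₁=0.694, θ₂=0.018, ω₂=0.150
apply F[3]=-10.000 → step 4: x=-0.039, v=-0.995, θ₁=-0.011, ω₁=0.944, θ₂=0.021, ω₂=0.183
apply F[4]=-9.574 → step 5: x=-0.062, v=-1.246, θ₁=0.010, ω₁=1.198, θ₂=0.025, ω₂=0.201
apply F[5]=+4.628 → step 6: x=-0.086, v=-1.132, θ₁=0.033, ω₁=1.084, θ₂=0.029, ω₂=0.205
apply F[6]=+9.448 → step 7: x=-0.106, v=-0.900, θ₁=0.052, ω₁=0.856, θ₂=0.033, ω₂=0.195
apply F[7]=+10.000 → step 8: x=-0.121, v=-0.661, θ₁=0.067, ω₁=0.629, θ₂=0.037, ω₂=0.173
apply F[8]=+10.000 → step 9: x=-0.132, v=-0.428, θ₁=0.078, ω₁=0.413, θ₂=0.040, ω₂=0.142
apply F[9]=+9.922 → step 10: x=-0.139, v=-0.201, θ₁=0.084, ω₁=0.207, θ₂=0.042, ω₂=0.104
apply F[10]=+8.552 → step 11: x=-0.141, v=-0.012, θ₁=0.086, ω₁=0.041, θ₂=0.044, ω₂=0.065
apply F[11]=+7.234 → step 12: x=-0.139, v=0.142, θ₁=0.086, ω₁=-0.089, θ₂=0.045, ω₂=0.026
apply F[12]=+5.954 → step 13: x=-0.135, v=0.264, θ₁=0.083, ω₁=-0.187, θ₂=0.045, ω₂=-0.009
apply F[13]=+4.755 → step 14: x=-0.129, v=0.356, θ₁=0.079, ω₁=-0.256, θ₂=0.045, ω₂=-0.042
apply F[14]=+3.687 → step 15: x=-0.121, v=0.422, θ₁=0.073, ω₁=-0.301, θ₂=0.044, ω₂=-0.070
apply F[15]=+2.783 → step 16: x=-0.113, v=0.468, θ₁=0.067, ω₁=-0.327, θ₂=0.042, ω₂=-0.093
apply F[16]=+2.048 → step 17: x=-0.103, v=0.497, θ₁=0.060, ω₁=-0.339, θ₂=0.040, ω₂=-0.113
apply F[17]=+1.461 → step 18: x=-0.093, v=0.513, θ₁=0.053, ω₁=-0.340, θ₂=0.037, ω₂=-0.129
apply F[18]=+0.999 → step 19: x=-0.082, v=0.520, θ₁=0.047, ω₁=-0.333, θ₂=0.035, ω₂=-0.140
apply F[19]=+0.633 → step 20: x=-0.072, v=0.520, θ₁=0.040, ω₁=-0.322, θ₂=0.032, ω₂=-0.149
apply F[20]=+0.339 → step 21: x=-0.062, v=0.514, θ₁=0.034, ω₁=-0.307, θ₂=0.029, ω₂=-0.155
apply F[21]=+0.098 → step 22: x=-0.052, v=0.505, θ₁=0.028, ω₁=-0.290, θ₂=0.026, ω₂=-0.158
apply F[22]=-0.100 → step 23: x=-0.042, v=0.492, θ₁=0.022, ω₁=-0.272, θ₂=0.023, ω₂=-0.159
apply F[23]=-0.265 → step 24: x=-0.032, v=0.478, θ₁=0.017, ω₁=-0.253, θ₂=0.019, ω₂=-0.158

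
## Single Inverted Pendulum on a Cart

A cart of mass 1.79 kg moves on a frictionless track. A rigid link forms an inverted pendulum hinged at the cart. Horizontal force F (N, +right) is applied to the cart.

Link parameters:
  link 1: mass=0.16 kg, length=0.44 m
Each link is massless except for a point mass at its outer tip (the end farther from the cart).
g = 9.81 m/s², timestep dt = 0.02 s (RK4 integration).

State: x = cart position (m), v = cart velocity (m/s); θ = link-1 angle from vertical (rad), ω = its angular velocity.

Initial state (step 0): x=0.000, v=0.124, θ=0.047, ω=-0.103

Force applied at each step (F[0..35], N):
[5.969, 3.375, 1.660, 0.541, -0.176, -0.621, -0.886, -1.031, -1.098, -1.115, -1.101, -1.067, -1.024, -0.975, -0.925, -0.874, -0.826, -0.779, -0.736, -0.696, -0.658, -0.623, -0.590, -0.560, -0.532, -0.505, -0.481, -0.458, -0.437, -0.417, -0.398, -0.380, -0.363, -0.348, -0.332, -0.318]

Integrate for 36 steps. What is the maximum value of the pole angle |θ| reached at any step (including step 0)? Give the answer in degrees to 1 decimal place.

Answer: 2.7°

Derivation:
apply F[0]=+5.969 → step 1: x=0.003, v=0.190, θ=0.044, ω=-0.232
apply F[1]=+3.375 → step 2: x=0.007, v=0.227, θ=0.038, ω=-0.298
apply F[2]=+1.660 → step 3: x=0.012, v=0.245, θ=0.032, ω=-0.323
apply F[3]=+0.541 → step 4: x=0.017, v=0.250, θ=0.026, ω=-0.323
apply F[4]=-0.176 → step 5: x=0.022, v=0.248, θ=0.019, ω=-0.307
apply F[5]=-0.621 → step 6: x=0.027, v=0.241, θ=0.014, ω=-0.283
apply F[6]=-0.886 → step 7: x=0.032, v=0.231, θ=0.008, ω=-0.256
apply F[7]=-1.031 → step 8: x=0.036, v=0.219, θ=0.003, ω=-0.227
apply F[8]=-1.098 → step 9: x=0.040, v=0.207, θ=-0.001, ω=-0.198
apply F[9]=-1.115 → step 10: x=0.044, v=0.194, θ=-0.005, ω=-0.171
apply F[10]=-1.101 → step 11: x=0.048, v=0.182, θ=-0.008, ω=-0.147
apply F[11]=-1.067 → step 12: x=0.052, v=0.170, θ=-0.011, ω=-0.124
apply F[12]=-1.024 → step 13: x=0.055, v=0.159, θ=-0.013, ω=-0.104
apply F[13]=-0.975 → step 14: x=0.058, v=0.149, θ=-0.015, ω=-0.086
apply F[14]=-0.925 → step 15: x=0.061, v=0.138, θ=-0.016, ω=-0.070
apply F[15]=-0.874 → step 16: x=0.064, v=0.129, θ=-0.018, ω=-0.056
apply F[16]=-0.826 → step 17: x=0.066, v=0.120, θ=-0.018, ω=-0.043
apply F[17]=-0.779 → step 18: x=0.068, v=0.112, θ=-0.019, ω=-0.033
apply F[18]=-0.736 → step 19: x=0.070, v=0.104, θ=-0.020, ω=-0.024
apply F[19]=-0.696 → step 20: x=0.072, v=0.096, θ=-0.020, ω=-0.016
apply F[20]=-0.658 → step 21: x=0.074, v=0.089, θ=-0.020, ω=-0.009
apply F[21]=-0.623 → step 22: x=0.076, v=0.083, θ=-0.021, ω=-0.003
apply F[22]=-0.590 → step 23: x=0.078, v=0.077, θ=-0.021, ω=0.002
apply F[23]=-0.560 → step 24: x=0.079, v=0.071, θ=-0.021, ω=0.006
apply F[24]=-0.532 → step 25: x=0.080, v=0.065, θ=-0.020, ω=0.010
apply F[25]=-0.505 → step 26: x=0.082, v=0.060, θ=-0.020, ω=0.013
apply F[26]=-0.481 → step 27: x=0.083, v=0.055, θ=-0.020, ω=0.015
apply F[27]=-0.458 → step 28: x=0.084, v=0.050, θ=-0.020, ω=0.017
apply F[28]=-0.437 → step 29: x=0.085, v=0.045, θ=-0.019, ω=0.019
apply F[29]=-0.417 → step 30: x=0.086, v=0.041, θ=-0.019, ω=0.020
apply F[30]=-0.398 → step 31: x=0.087, v=0.037, θ=-0.018, ω=0.022
apply F[31]=-0.380 → step 32: x=0.087, v=0.033, θ=-0.018, ω=0.022
apply F[32]=-0.363 → step 33: x=0.088, v=0.029, θ=-0.017, ω=0.023
apply F[33]=-0.348 → step 34: x=0.088, v=0.026, θ=-0.017, ω=0.024
apply F[34]=-0.332 → step 35: x=0.089, v=0.022, θ=-0.016, ω=0.024
apply F[35]=-0.318 → step 36: x=0.089, v=0.019, θ=-0.016, ω=0.024
Max |angle| over trajectory = 0.047 rad = 2.7°.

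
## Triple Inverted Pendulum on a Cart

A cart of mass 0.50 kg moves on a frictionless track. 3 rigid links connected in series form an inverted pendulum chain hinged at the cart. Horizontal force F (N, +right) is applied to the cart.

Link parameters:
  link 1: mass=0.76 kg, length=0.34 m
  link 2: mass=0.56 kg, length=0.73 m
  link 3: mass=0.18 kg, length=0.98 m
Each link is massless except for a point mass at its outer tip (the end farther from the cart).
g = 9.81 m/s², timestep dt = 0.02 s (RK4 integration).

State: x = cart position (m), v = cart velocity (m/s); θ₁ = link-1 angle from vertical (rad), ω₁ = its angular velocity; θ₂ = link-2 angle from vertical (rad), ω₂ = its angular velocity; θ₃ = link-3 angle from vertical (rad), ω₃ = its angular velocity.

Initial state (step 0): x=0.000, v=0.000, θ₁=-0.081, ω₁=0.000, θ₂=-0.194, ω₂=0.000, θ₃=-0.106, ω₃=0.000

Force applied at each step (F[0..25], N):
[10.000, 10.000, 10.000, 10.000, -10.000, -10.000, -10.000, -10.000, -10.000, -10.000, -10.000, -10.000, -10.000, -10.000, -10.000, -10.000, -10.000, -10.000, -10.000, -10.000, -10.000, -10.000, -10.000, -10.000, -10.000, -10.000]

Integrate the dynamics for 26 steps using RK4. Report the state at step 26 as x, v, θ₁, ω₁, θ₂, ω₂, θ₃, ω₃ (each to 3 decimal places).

apply F[0]=+10.000 → step 1: x=0.004, v=0.439, θ₁=-0.094, ω₁=-1.288, θ₂=-0.195, ω₂=-0.051, θ₃=-0.106, ω₃=0.018
apply F[1]=+10.000 → step 2: x=0.018, v=0.878, θ₁=-0.133, ω₁=-2.606, θ₂=-0.196, ω₂=-0.083, θ₃=-0.105, ω₃=0.032
apply F[2]=+10.000 → step 3: x=0.039, v=1.301, θ₁=-0.198, ω₁=-3.923, θ₂=-0.198, ω₂=-0.091, θ₃=-0.105, ω₃=0.038
apply F[3]=+10.000 → step 4: x=0.069, v=1.672, θ₁=-0.289, ω₁=-5.113, θ₂=-0.199, ω₂=-0.095, θ₃=-0.104, ω₃=0.034
apply F[4]=-10.000 → step 5: x=0.100, v=1.390, θ₁=-0.385, ω₁=-4.567, θ₂=-0.201, ω₂=-0.056, θ₃=-0.103, ω₃=0.049
apply F[5]=-10.000 → step 6: x=0.125, v=1.159, θ₁=-0.473, ω₁=-4.275, θ₂=-0.201, ω₂=0.021, θ₃=-0.102, ω₃=0.066
apply F[6]=-10.000 → step 7: x=0.146, v=0.959, θ₁=-0.557, ω₁=-4.162, θ₂=-0.200, ω₂=0.129, θ₃=-0.100, ω₃=0.084
apply F[7]=-10.000 → step 8: x=0.164, v=0.776, θ₁=-0.640, ω₁=-4.173, θ₂=-0.196, ω₂=0.259, θ₃=-0.099, ω₃=0.099
apply F[8]=-10.000 → step 9: x=0.177, v=0.598, θ₁=-0.725, ω₁=-4.269, θ₂=-0.190, ω₂=0.404, θ₃=-0.096, ω₃=0.112
apply F[9]=-10.000 → step 10: x=0.188, v=0.418, θ₁=-0.812, ω₁=-4.424, θ₂=-0.180, ω₂=0.557, θ₃=-0.094, ω₃=0.123
apply F[10]=-10.000 → step 11: x=0.194, v=0.229, θ₁=-0.902, ω₁=-4.622, θ₂=-0.167, ω₂=0.714, θ₃=-0.092, ω₃=0.130
apply F[11]=-10.000 → step 12: x=0.197, v=0.028, θ₁=-0.997, ω₁=-4.854, θ₂=-0.151, ω₂=0.869, θ₃=-0.089, ω₃=0.135
apply F[12]=-10.000 → step 13: x=0.195, v=-0.188, θ₁=-1.096, ω₁=-5.117, θ₂=-0.133, ω₂=1.018, θ₃=-0.086, ω₃=0.138
apply F[13]=-10.000 → step 14: x=0.189, v=-0.424, θ₁=-1.202, ω₁=-5.414, θ₂=-0.111, ω₂=1.156, θ₃=-0.083, ω₃=0.139
apply F[14]=-10.000 → step 15: x=0.178, v=-0.683, θ₁=-1.313, ω₁=-5.752, θ₂=-0.086, ω₂=1.279, θ₃=-0.081, ω₃=0.140
apply F[15]=-10.000 → step 16: x=0.162, v=-0.968, θ₁=-1.432, ω₁=-6.146, θ₂=-0.060, ω₂=1.380, θ₃=-0.078, ω₃=0.140
apply F[16]=-10.000 → step 17: x=0.139, v=-1.286, θ₁=-1.560, ω₁=-6.619, θ₂=-0.031, ω₂=1.454, θ₃=-0.075, ω₃=0.140
apply F[17]=-10.000 → step 18: x=0.110, v=-1.647, θ₁=-1.698, ω₁=-7.210, θ₂=-0.002, ω₂=1.488, θ₃=-0.072, ω₃=0.141
apply F[18]=-10.000 → step 19: x=0.073, v=-2.069, θ₁=-1.849, ω₁=-7.984, θ₂=0.028, ω₂=1.468, θ₃=-0.069, ω₃=0.143
apply F[19]=-10.000 → step 20: x=0.026, v=-2.583, θ₁=-2.019, ω₁=-9.067, θ₂=0.056, ω₂=1.367, θ₃=-0.066, ω₃=0.143
apply F[20]=-10.000 → step 21: x=-0.032, v=-3.259, θ₁=-2.216, ω₁=-10.714, θ₂=0.082, ω₂=1.134, θ₃=-0.064, ω₃=0.133
apply F[21]=-10.000 → step 22: x=-0.106, v=-4.258, θ₁=-2.455, ω₁=-13.548, θ₂=0.100, ω₂=0.660, θ₃=-0.061, ω₃=0.090
apply F[22]=-10.000 → step 23: x=-0.207, v=-5.988, θ₁=-2.776, ω₁=-19.162, θ₂=0.105, ω₂=-0.240, θ₃=-0.061, ω₃=-0.101
apply F[23]=-10.000 → step 24: x=-0.347, v=-7.568, θ₁=-3.227, ω₁=-23.978, θ₂=0.095, ω₂=-0.208, θ₃=-0.069, ω₃=-0.808
apply F[24]=-10.000 → step 25: x=-0.485, v=-6.102, θ₁=-3.645, ω₁=-17.566, θ₂=0.115, ω₂=2.232, θ₃=-0.091, ω₃=-1.319
apply F[25]=-10.000 → step 26: x=-0.596, v=-5.111, θ₁=-3.955, ω₁=-13.978, θ₂=0.177, ω₂=3.748, θ₃=-0.120, ω₃=-1.468

Answer: x=-0.596, v=-5.111, θ₁=-3.955, ω₁=-13.978, θ₂=0.177, ω₂=3.748, θ₃=-0.120, ω₃=-1.468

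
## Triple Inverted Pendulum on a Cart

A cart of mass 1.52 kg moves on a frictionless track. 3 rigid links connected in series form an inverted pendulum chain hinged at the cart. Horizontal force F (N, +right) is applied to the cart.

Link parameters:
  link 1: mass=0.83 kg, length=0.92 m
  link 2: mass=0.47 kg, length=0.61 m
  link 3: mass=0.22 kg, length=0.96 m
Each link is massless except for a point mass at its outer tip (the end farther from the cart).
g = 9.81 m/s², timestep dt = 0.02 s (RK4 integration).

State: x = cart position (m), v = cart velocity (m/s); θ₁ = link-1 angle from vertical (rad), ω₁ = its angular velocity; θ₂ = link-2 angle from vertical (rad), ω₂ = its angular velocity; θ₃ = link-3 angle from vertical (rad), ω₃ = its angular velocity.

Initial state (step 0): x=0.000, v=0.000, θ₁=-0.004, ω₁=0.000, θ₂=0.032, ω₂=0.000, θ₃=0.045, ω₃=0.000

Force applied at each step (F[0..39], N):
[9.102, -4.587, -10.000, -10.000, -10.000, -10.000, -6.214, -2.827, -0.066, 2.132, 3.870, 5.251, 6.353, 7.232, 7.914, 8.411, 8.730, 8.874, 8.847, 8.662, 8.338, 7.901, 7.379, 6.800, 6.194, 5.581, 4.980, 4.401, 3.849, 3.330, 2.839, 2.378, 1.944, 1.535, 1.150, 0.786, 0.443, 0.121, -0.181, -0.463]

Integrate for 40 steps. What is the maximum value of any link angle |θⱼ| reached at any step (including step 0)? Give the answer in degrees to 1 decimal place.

apply F[0]=+9.102 → step 1: x=0.001, v=0.121, θ₁=-0.005, ω₁=-0.139, θ₂=0.032, ω₂=0.019, θ₃=0.045, ω₃=0.004
apply F[1]=-4.587 → step 2: x=0.003, v=0.062, θ₁=-0.008, ω₁=-0.083, θ₂=0.033, ω₂=0.041, θ₃=0.045, ω₃=0.008
apply F[2]=-10.000 → step 3: x=0.003, v=-0.068, θ₁=-0.008, ω₁=0.050, θ₂=0.034, ω₂=0.063, θ₃=0.045, ω₃=0.011
apply F[3]=-10.000 → step 4: x=0.000, v=-0.199, θ₁=-0.006, ω₁=0.182, θ₂=0.035, ω₂=0.086, θ₃=0.046, ω₃=0.015
apply F[4]=-10.000 → step 5: x=-0.005, v=-0.330, θ₁=-0.001, ω₁=0.317, θ₂=0.037, ω₂=0.108, θ₃=0.046, ω₃=0.017
apply F[5]=-10.000 → step 6: x=-0.013, v=-0.462, θ₁=0.007, ω₁=0.455, θ₂=0.040, ω₂=0.127, θ₃=0.046, ω₃=0.020
apply F[6]=-6.214 → step 7: x=-0.023, v=-0.546, θ₁=0.017, ω₁=0.544, θ₂=0.042, ω₂=0.143, θ₃=0.047, ω₃=0.021
apply F[7]=-2.827 → step 8: x=-0.034, v=-0.587, θ₁=0.028, ω₁=0.590, θ₂=0.045, ω₂=0.154, θ₃=0.047, ω₃=0.022
apply F[8]=-0.066 → step 9: x=-0.046, v=-0.595, θ₁=0.040, ω₁=0.603, θ₂=0.048, ω₂=0.161, θ₃=0.048, ω₃=0.022
apply F[9]=+2.132 → step 10: x=-0.058, v=-0.575, θ₁=0.052, ω₁=0.592, θ₂=0.052, ω₂=0.164, θ₃=0.048, ω₃=0.022
apply F[10]=+3.870 → step 11: x=-0.069, v=-0.536, θ₁=0.064, ω₁=0.562, θ₂=0.055, ω₂=0.162, θ₃=0.048, ω₃=0.020
apply F[11]=+5.251 → step 12: x=-0.079, v=-0.480, θ₁=0.075, ω₁=0.518, θ₂=0.058, ω₂=0.156, θ₃=0.049, ω₃=0.018
apply F[12]=+6.353 → step 13: x=-0.088, v=-0.412, θ₁=0.084, ω₁=0.465, θ₂=0.061, ω₂=0.146, θ₃=0.049, ω₃=0.015
apply F[13]=+7.232 → step 14: x=-0.095, v=-0.334, θ₁=0.093, ω₁=0.405, θ₂=0.064, ω₂=0.132, θ₃=0.049, ω₃=0.011
apply F[14]=+7.914 → step 15: x=-0.101, v=-0.250, θ₁=0.101, ω₁=0.340, θ₂=0.066, ω₂=0.115, θ₃=0.050, ω₃=0.006
apply F[15]=+8.411 → step 16: x=-0.105, v=-0.160, θ₁=0.107, ω₁=0.271, θ₂=0.069, ω₂=0.096, θ₃=0.050, ω₃=0.000
apply F[16]=+8.730 → step 17: x=-0.108, v=-0.067, θ₁=0.111, ω₁=0.202, θ₂=0.070, ω₂=0.075, θ₃=0.050, ω₃=-0.006
apply F[17]=+8.874 → step 18: x=-0.108, v=0.026, θ₁=0.115, ω₁=0.133, θ₂=0.072, ω₂=0.052, θ₃=0.049, ω₃=-0.013
apply F[18]=+8.847 → step 19: x=-0.107, v=0.119, θ₁=0.117, ω₁=0.065, θ₂=0.072, ω₂=0.029, θ₃=0.049, ω₃=-0.020
apply F[19]=+8.662 → step 20: x=-0.103, v=0.209, θ₁=0.117, ω₁=0.001, θ₂=0.073, ω₂=0.005, θ₃=0.049, ω₃=-0.027
apply F[20]=+8.338 → step 21: x=-0.098, v=0.295, θ₁=0.117, ω₁=-0.058, θ₂=0.073, ω₂=-0.018, θ₃=0.048, ω₃=-0.035
apply F[21]=+7.901 → step 22: x=-0.092, v=0.375, θ₁=0.115, ω₁=-0.112, θ₂=0.072, ω₂=-0.041, θ₃=0.047, ω₃=-0.043
apply F[22]=+7.379 → step 23: x=-0.083, v=0.449, θ₁=0.112, ω₁=-0.160, θ₂=0.071, ω₂=-0.063, θ₃=0.046, ω₃=-0.050
apply F[23]=+6.800 → step 24: x=-0.074, v=0.517, θ₁=0.109, ω₁=-0.202, θ₂=0.069, ω₂=-0.084, θ₃=0.045, ω₃=-0.058
apply F[24]=+6.194 → step 25: x=-0.063, v=0.577, θ₁=0.104, ω₁=-0.237, θ₂=0.068, ω₂=-0.103, θ₃=0.044, ω₃=-0.065
apply F[25]=+5.581 → step 26: x=-0.051, v=0.630, θ₁=0.099, ω₁=-0.267, θ₂=0.065, ω₂=-0.121, θ₃=0.043, ω₃=-0.072
apply F[26]=+4.980 → step 27: x=-0.038, v=0.676, θ₁=0.094, ω₁=-0.291, θ₂=0.063, ω₂=-0.137, θ₃=0.041, ω₃=-0.079
apply F[27]=+4.401 → step 28: x=-0.024, v=0.716, θ₁=0.088, ω₁=-0.310, θ₂=0.060, ω₂=-0.151, θ₃=0.039, ω₃=-0.085
apply F[28]=+3.849 → step 29: x=-0.009, v=0.750, θ₁=0.081, ω₁=-0.324, θ₂=0.057, ω₂=-0.163, θ₃=0.038, ω₃=-0.091
apply F[29]=+3.330 → step 30: x=0.006, v=0.779, θ₁=0.075, ω₁=-0.334, θ₂=0.053, ω₂=-0.174, θ₃=0.036, ω₃=-0.097
apply F[30]=+2.839 → step 31: x=0.022, v=0.802, θ₁=0.068, ω₁=-0.341, θ₂=0.050, ω₂=-0.183, θ₃=0.034, ω₃=-0.102
apply F[31]=+2.378 → step 32: x=0.038, v=0.821, θ₁=0.061, ω₁=-0.344, θ₂=0.046, ω₂=-0.191, θ₃=0.032, ω₃=-0.106
apply F[32]=+1.944 → step 33: x=0.055, v=0.835, θ₁=0.054, ω₁=-0.345, θ₂=0.042, ω₂=-0.197, θ₃=0.030, ω₃=-0.110
apply F[33]=+1.535 → step 34: x=0.072, v=0.846, θ₁=0.048, ω₁=-0.343, θ₂=0.038, ω₂=-0.201, θ₃=0.027, ω₃=-0.114
apply F[34]=+1.150 → step 35: x=0.089, v=0.852, θ₁=0.041, ω₁=-0.340, θ₂=0.034, ω₂=-0.205, θ₃=0.025, ω₃=-0.117
apply F[35]=+0.786 → step 36: x=0.106, v=0.855, θ₁=0.034, ω₁=-0.334, θ₂=0.030, ω₂=-0.206, θ₃=0.023, ω₃=-0.119
apply F[36]=+0.443 → step 37: x=0.123, v=0.855, θ₁=0.027, ω₁=-0.327, θ₂=0.026, ω₂=-0.207, θ₃=0.020, ω₃=-0.121
apply F[37]=+0.121 → step 38: x=0.140, v=0.852, θ₁=0.021, ω₁=-0.319, θ₂=0.022, ω₂=-0.207, θ₃=0.018, ω₃=-0.122
apply F[38]=-0.181 → step 39: x=0.157, v=0.846, θ₁=0.015, ω₁=-0.309, θ₂=0.018, ω₂=-0.205, θ₃=0.015, ω₃=-0.123
apply F[39]=-0.463 → step 40: x=0.174, v=0.838, θ₁=0.009, ω₁=-0.298, θ₂=0.014, ω₂=-0.203, θ₃=0.013, ω₃=-0.124
Max |angle| over trajectory = 0.117 rad = 6.7°.

Answer: 6.7°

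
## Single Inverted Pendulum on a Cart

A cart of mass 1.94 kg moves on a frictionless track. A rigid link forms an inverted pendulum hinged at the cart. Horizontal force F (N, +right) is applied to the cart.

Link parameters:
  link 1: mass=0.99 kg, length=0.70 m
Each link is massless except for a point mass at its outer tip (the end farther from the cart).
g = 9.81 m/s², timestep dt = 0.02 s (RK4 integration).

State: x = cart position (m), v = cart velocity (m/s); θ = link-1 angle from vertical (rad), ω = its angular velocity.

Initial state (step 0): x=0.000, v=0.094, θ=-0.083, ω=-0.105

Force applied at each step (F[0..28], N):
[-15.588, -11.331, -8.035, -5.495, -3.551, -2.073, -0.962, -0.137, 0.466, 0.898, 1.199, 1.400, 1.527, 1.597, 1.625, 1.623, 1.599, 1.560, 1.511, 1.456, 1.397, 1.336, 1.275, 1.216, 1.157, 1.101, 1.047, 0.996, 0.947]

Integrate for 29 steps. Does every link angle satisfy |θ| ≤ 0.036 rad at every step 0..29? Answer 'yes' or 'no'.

apply F[0]=-15.588 → step 1: x=0.000, v=-0.058, θ=-0.083, ω=0.088
apply F[1]=-11.331 → step 2: x=-0.002, v=-0.166, θ=-0.080, ω=0.219
apply F[2]=-8.035 → step 3: x=-0.006, v=-0.241, θ=-0.075, ω=0.304
apply F[3]=-5.495 → step 4: x=-0.011, v=-0.290, θ=-0.068, ω=0.354
apply F[4]=-3.551 → step 5: x=-0.017, v=-0.321, θ=-0.061, ω=0.379
apply F[5]=-2.073 → step 6: x=-0.024, v=-0.336, θ=-0.053, ω=0.386
apply F[6]=-0.962 → step 7: x=-0.031, v=-0.341, θ=-0.046, ω=0.379
apply F[7]=-0.137 → step 8: x=-0.038, v=-0.339, θ=-0.038, ω=0.363
apply F[8]=+0.466 → step 9: x=-0.044, v=-0.330, θ=-0.031, ω=0.342
apply F[9]=+0.898 → step 10: x=-0.051, v=-0.318, θ=-0.025, ω=0.317
apply F[10]=+1.199 → step 11: x=-0.057, v=-0.304, θ=-0.019, ω=0.290
apply F[11]=+1.400 → step 12: x=-0.063, v=-0.288, θ=-0.013, ω=0.263
apply F[12]=+1.527 → step 13: x=-0.068, v=-0.271, θ=-0.008, ω=0.236
apply F[13]=+1.597 → step 14: x=-0.074, v=-0.254, θ=-0.004, ω=0.210
apply F[14]=+1.625 → step 15: x=-0.079, v=-0.237, θ=0.000, ω=0.185
apply F[15]=+1.623 → step 16: x=-0.083, v=-0.221, θ=0.004, ω=0.162
apply F[16]=+1.599 → step 17: x=-0.087, v=-0.205, θ=0.007, ω=0.141
apply F[17]=+1.560 → step 18: x=-0.091, v=-0.189, θ=0.009, ω=0.121
apply F[18]=+1.511 → step 19: x=-0.095, v=-0.175, θ=0.012, ω=0.104
apply F[19]=+1.456 → step 20: x=-0.098, v=-0.161, θ=0.014, ω=0.088
apply F[20]=+1.397 → step 21: x=-0.101, v=-0.148, θ=0.015, ω=0.073
apply F[21]=+1.336 → step 22: x=-0.104, v=-0.136, θ=0.017, ω=0.060
apply F[22]=+1.275 → step 23: x=-0.107, v=-0.125, θ=0.018, ω=0.049
apply F[23]=+1.216 → step 24: x=-0.109, v=-0.114, θ=0.019, ω=0.038
apply F[24]=+1.157 → step 25: x=-0.111, v=-0.104, θ=0.019, ω=0.029
apply F[25]=+1.101 → step 26: x=-0.113, v=-0.094, θ=0.020, ω=0.021
apply F[26]=+1.047 → step 27: x=-0.115, v=-0.086, θ=0.020, ω=0.014
apply F[27]=+0.996 → step 28: x=-0.117, v=-0.077, θ=0.020, ω=0.008
apply F[28]=+0.947 → step 29: x=-0.118, v=-0.070, θ=0.020, ω=0.003
Max |angle| over trajectory = 0.083 rad; bound = 0.036 → exceeded.

Answer: no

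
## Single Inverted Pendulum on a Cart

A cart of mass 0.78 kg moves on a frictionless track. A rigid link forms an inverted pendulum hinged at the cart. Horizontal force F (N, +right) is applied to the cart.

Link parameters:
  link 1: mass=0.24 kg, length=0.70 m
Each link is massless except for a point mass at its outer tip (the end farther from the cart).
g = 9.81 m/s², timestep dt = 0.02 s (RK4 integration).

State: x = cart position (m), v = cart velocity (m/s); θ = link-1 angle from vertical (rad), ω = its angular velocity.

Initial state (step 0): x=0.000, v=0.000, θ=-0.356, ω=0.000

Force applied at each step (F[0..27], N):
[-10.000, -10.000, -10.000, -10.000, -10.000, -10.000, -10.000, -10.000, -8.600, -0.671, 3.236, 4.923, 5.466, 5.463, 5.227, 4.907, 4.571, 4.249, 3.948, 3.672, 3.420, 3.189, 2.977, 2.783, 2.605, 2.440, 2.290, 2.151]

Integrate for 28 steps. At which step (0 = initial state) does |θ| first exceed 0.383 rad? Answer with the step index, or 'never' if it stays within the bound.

apply F[0]=-10.000 → step 1: x=-0.002, v=-0.228, θ=-0.354, ω=0.208
apply F[1]=-10.000 → step 2: x=-0.009, v=-0.457, θ=-0.348, ω=0.419
apply F[2]=-10.000 → step 3: x=-0.021, v=-0.687, θ=-0.337, ω=0.633
apply F[3]=-10.000 → step 4: x=-0.037, v=-0.918, θ=-0.322, ω=0.855
apply F[4]=-10.000 → step 5: x=-0.057, v=-1.151, θ=-0.303, ω=1.086
apply F[5]=-10.000 → step 6: x=-0.083, v=-1.387, θ=-0.279, ω=1.328
apply F[6]=-10.000 → step 7: x=-0.113, v=-1.625, θ=-0.250, ω=1.583
apply F[7]=-10.000 → step 8: x=-0.148, v=-1.867, θ=-0.215, ω=1.855
apply F[8]=-8.600 → step 9: x=-0.187, v=-2.077, θ=-0.176, ω=2.094
apply F[9]=-0.671 → step 10: x=-0.229, v=-2.088, θ=-0.134, ω=2.066
apply F[10]=+3.236 → step 11: x=-0.270, v=-2.000, θ=-0.095, ω=1.910
apply F[11]=+4.923 → step 12: x=-0.308, v=-1.871, θ=-0.058, ω=1.704
apply F[12]=+5.466 → step 13: x=-0.344, v=-1.728, θ=-0.027, ω=1.489
apply F[13]=+5.463 → step 14: x=-0.378, v=-1.588, θ=0.001, ω=1.285
apply F[14]=+5.227 → step 15: x=-0.408, v=-1.454, θ=0.025, ω=1.098
apply F[15]=+4.907 → step 16: x=-0.436, v=-1.331, θ=0.045, ω=0.932
apply F[16]=+4.571 → step 17: x=-0.461, v=-1.217, θ=0.062, ω=0.784
apply F[17]=+4.249 → step 18: x=-0.485, v=-1.112, θ=0.077, ω=0.654
apply F[18]=+3.948 → step 19: x=-0.506, v=-1.016, θ=0.089, ω=0.541
apply F[19]=+3.672 → step 20: x=-0.525, v=-0.927, θ=0.099, ω=0.441
apply F[20]=+3.420 → step 21: x=-0.543, v=-0.846, θ=0.107, ω=0.354
apply F[21]=+3.189 → step 22: x=-0.559, v=-0.771, θ=0.113, ω=0.279
apply F[22]=+2.977 → step 23: x=-0.574, v=-0.702, θ=0.118, ω=0.213
apply F[23]=+2.783 → step 24: x=-0.587, v=-0.638, θ=0.121, ω=0.156
apply F[24]=+2.605 → step 25: x=-0.599, v=-0.579, θ=0.124, ω=0.106
apply F[25]=+2.440 → step 26: x=-0.610, v=-0.524, θ=0.126, ω=0.063
apply F[26]=+2.290 → step 27: x=-0.620, v=-0.473, θ=0.127, ω=0.026
apply F[27]=+2.151 → step 28: x=-0.629, v=-0.426, θ=0.127, ω=-0.005
max |θ| = 0.356 ≤ 0.383 over all 29 states.

Answer: never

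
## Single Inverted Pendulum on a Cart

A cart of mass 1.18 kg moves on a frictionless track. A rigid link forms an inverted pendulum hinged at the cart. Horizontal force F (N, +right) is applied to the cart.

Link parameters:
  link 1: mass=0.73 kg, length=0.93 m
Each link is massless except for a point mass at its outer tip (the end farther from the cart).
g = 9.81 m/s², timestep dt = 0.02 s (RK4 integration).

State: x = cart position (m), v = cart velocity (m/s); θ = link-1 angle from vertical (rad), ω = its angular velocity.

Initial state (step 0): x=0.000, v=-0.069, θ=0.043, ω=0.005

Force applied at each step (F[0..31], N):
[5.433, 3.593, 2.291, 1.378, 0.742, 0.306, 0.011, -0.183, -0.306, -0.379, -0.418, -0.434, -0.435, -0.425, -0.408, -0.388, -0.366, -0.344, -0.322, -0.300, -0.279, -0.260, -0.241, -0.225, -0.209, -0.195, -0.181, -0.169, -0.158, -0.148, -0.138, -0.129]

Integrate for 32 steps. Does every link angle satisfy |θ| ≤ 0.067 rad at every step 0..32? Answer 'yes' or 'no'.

Answer: yes

Derivation:
apply F[0]=+5.433 → step 1: x=-0.001, v=0.018, θ=0.042, ω=-0.079
apply F[1]=+3.593 → step 2: x=0.000, v=0.074, θ=0.040, ω=-0.131
apply F[2]=+2.291 → step 3: x=0.002, v=0.108, θ=0.037, ω=-0.159
apply F[3]=+1.378 → step 4: x=0.005, v=0.127, θ=0.034, ω=-0.172
apply F[4]=+0.742 → step 5: x=0.007, v=0.135, θ=0.031, ω=-0.174
apply F[5]=+0.306 → step 6: x=0.010, v=0.137, θ=0.027, ω=-0.170
apply F[6]=+0.011 → step 7: x=0.013, v=0.134, θ=0.024, ω=-0.162
apply F[7]=-0.183 → step 8: x=0.015, v=0.128, θ=0.021, ω=-0.151
apply F[8]=-0.306 → step 9: x=0.018, v=0.121, θ=0.018, ω=-0.139
apply F[9]=-0.379 → step 10: x=0.020, v=0.113, θ=0.015, ω=-0.126
apply F[10]=-0.418 → step 11: x=0.022, v=0.104, θ=0.013, ω=-0.114
apply F[11]=-0.434 → step 12: x=0.024, v=0.095, θ=0.011, ω=-0.102
apply F[12]=-0.435 → step 13: x=0.026, v=0.087, θ=0.009, ω=-0.091
apply F[13]=-0.425 → step 14: x=0.028, v=0.078, θ=0.007, ω=-0.081
apply F[14]=-0.408 → step 15: x=0.029, v=0.071, θ=0.005, ω=-0.071
apply F[15]=-0.388 → step 16: x=0.031, v=0.064, θ=0.004, ω=-0.062
apply F[16]=-0.366 → step 17: x=0.032, v=0.057, θ=0.003, ω=-0.054
apply F[17]=-0.344 → step 18: x=0.033, v=0.051, θ=0.002, ω=-0.047
apply F[18]=-0.322 → step 19: x=0.034, v=0.045, θ=0.001, ω=-0.041
apply F[19]=-0.300 → step 20: x=0.035, v=0.040, θ=0.000, ω=-0.035
apply F[20]=-0.279 → step 21: x=0.035, v=0.035, θ=-0.000, ω=-0.030
apply F[21]=-0.260 → step 22: x=0.036, v=0.031, θ=-0.001, ω=-0.026
apply F[22]=-0.241 → step 23: x=0.037, v=0.027, θ=-0.002, ω=-0.022
apply F[23]=-0.225 → step 24: x=0.037, v=0.024, θ=-0.002, ω=-0.018
apply F[24]=-0.209 → step 25: x=0.038, v=0.020, θ=-0.002, ω=-0.015
apply F[25]=-0.195 → step 26: x=0.038, v=0.017, θ=-0.003, ω=-0.013
apply F[26]=-0.181 → step 27: x=0.038, v=0.014, θ=-0.003, ω=-0.010
apply F[27]=-0.169 → step 28: x=0.039, v=0.012, θ=-0.003, ω=-0.008
apply F[28]=-0.158 → step 29: x=0.039, v=0.010, θ=-0.003, ω=-0.006
apply F[29]=-0.148 → step 30: x=0.039, v=0.008, θ=-0.003, ω=-0.005
apply F[30]=-0.138 → step 31: x=0.039, v=0.006, θ=-0.003, ω=-0.003
apply F[31]=-0.129 → step 32: x=0.039, v=0.004, θ=-0.003, ω=-0.002
Max |angle| over trajectory = 0.043 rad; bound = 0.067 → within bound.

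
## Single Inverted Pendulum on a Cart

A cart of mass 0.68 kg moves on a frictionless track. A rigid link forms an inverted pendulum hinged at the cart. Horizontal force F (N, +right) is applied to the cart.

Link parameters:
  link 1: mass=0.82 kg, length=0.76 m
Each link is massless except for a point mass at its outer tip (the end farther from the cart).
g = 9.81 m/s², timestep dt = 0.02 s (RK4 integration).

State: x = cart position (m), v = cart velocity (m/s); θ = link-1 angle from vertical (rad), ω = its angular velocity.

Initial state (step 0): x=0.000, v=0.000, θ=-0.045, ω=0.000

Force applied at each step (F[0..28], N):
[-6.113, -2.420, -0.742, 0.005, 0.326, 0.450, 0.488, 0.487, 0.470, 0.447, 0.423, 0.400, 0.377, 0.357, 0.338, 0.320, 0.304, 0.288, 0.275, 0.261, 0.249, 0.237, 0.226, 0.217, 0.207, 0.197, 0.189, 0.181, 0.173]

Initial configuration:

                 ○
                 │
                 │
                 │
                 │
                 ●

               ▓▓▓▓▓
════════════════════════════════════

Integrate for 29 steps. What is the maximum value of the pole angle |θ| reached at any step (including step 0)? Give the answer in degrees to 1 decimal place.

apply F[0]=-6.113 → step 1: x=-0.002, v=-0.169, θ=-0.043, ω=0.211
apply F[1]=-2.420 → step 2: x=-0.006, v=-0.230, θ=-0.038, ω=0.281
apply F[2]=-0.742 → step 3: x=-0.010, v=-0.244, θ=-0.032, ω=0.290
apply F[3]=+0.005 → step 4: x=-0.015, v=-0.237, θ=-0.027, ω=0.273
apply F[4]=+0.326 → step 5: x=-0.020, v=-0.222, θ=-0.021, ω=0.247
apply F[5]=+0.450 → step 6: x=-0.024, v=-0.204, θ=-0.017, ω=0.218
apply F[6]=+0.488 → step 7: x=-0.028, v=-0.186, θ=-0.013, ω=0.191
apply F[7]=+0.487 → step 8: x=-0.032, v=-0.169, θ=-0.009, ω=0.166
apply F[8]=+0.470 → step 9: x=-0.035, v=-0.154, θ=-0.006, ω=0.144
apply F[9]=+0.447 → step 10: x=-0.038, v=-0.139, θ=-0.003, ω=0.124
apply F[10]=+0.423 → step 11: x=-0.040, v=-0.126, θ=-0.001, ω=0.106
apply F[11]=+0.400 → step 12: x=-0.043, v=-0.115, θ=0.001, ω=0.090
apply F[12]=+0.377 → step 13: x=-0.045, v=-0.104, θ=0.003, ω=0.077
apply F[13]=+0.357 → step 14: x=-0.047, v=-0.094, θ=0.004, ω=0.065
apply F[14]=+0.338 → step 15: x=-0.049, v=-0.085, θ=0.005, ω=0.054
apply F[15]=+0.320 → step 16: x=-0.050, v=-0.077, θ=0.006, ω=0.045
apply F[16]=+0.304 → step 17: x=-0.052, v=-0.070, θ=0.007, ω=0.037
apply F[17]=+0.288 → step 18: x=-0.053, v=-0.063, θ=0.008, ω=0.030
apply F[18]=+0.275 → step 19: x=-0.054, v=-0.057, θ=0.008, ω=0.024
apply F[19]=+0.261 → step 20: x=-0.055, v=-0.051, θ=0.009, ω=0.019
apply F[20]=+0.249 → step 21: x=-0.056, v=-0.046, θ=0.009, ω=0.014
apply F[21]=+0.237 → step 22: x=-0.057, v=-0.041, θ=0.009, ω=0.010
apply F[22]=+0.226 → step 23: x=-0.058, v=-0.037, θ=0.009, ω=0.007
apply F[23]=+0.217 → step 24: x=-0.059, v=-0.033, θ=0.009, ω=0.004
apply F[24]=+0.207 → step 25: x=-0.059, v=-0.029, θ=0.010, ω=0.001
apply F[25]=+0.197 → step 26: x=-0.060, v=-0.025, θ=0.010, ω=-0.001
apply F[26]=+0.189 → step 27: x=-0.060, v=-0.022, θ=0.009, ω=-0.003
apply F[27]=+0.181 → step 28: x=-0.061, v=-0.019, θ=0.009, ω=-0.005
apply F[28]=+0.173 → step 29: x=-0.061, v=-0.016, θ=0.009, ω=-0.006
Max |angle| over trajectory = 0.045 rad = 2.6°.

Answer: 2.6°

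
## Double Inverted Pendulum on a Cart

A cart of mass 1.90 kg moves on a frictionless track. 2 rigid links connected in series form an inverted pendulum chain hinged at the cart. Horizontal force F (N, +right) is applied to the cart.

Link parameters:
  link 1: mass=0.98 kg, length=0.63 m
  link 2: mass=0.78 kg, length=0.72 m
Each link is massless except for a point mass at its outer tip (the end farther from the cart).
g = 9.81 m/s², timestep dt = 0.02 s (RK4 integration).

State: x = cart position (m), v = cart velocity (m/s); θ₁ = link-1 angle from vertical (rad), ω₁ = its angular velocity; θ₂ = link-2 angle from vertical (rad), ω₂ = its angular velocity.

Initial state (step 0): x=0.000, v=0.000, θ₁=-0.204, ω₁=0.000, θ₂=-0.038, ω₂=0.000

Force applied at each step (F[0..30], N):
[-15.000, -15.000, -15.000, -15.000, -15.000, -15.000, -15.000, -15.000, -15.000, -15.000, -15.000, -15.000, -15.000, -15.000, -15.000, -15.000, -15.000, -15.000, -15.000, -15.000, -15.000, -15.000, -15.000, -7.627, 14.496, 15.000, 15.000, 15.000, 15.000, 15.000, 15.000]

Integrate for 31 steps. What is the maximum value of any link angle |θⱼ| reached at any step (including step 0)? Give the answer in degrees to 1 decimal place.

apply F[0]=-15.000 → step 1: x=-0.001, v=-0.118, θ₁=-0.203, ω₁=0.077, θ₂=-0.037, ω₂=0.087
apply F[1]=-15.000 → step 2: x=-0.005, v=-0.237, θ₁=-0.201, ω₁=0.156, θ₂=-0.035, ω₂=0.174
apply F[2]=-15.000 → step 3: x=-0.011, v=-0.356, θ₁=-0.197, ω₁=0.236, θ₂=-0.030, ω₂=0.261
apply F[3]=-15.000 → step 4: x=-0.019, v=-0.477, θ₁=-0.191, ω₁=0.320, θ₂=-0.024, ω₂=0.348
apply F[4]=-15.000 → step 5: x=-0.030, v=-0.598, θ₁=-0.184, ω₁=0.409, θ₂=-0.016, ω₂=0.435
apply F[5]=-15.000 → step 6: x=-0.043, v=-0.722, θ₁=-0.175, ω₁=0.504, θ₂=-0.007, ω₂=0.521
apply F[6]=-15.000 → step 7: x=-0.059, v=-0.848, θ₁=-0.164, ω₁=0.607, θ₂=0.005, ω₂=0.607
apply F[7]=-15.000 → step 8: x=-0.077, v=-0.977, θ₁=-0.151, ω₁=0.718, θ₂=0.018, ω₂=0.691
apply F[8]=-15.000 → step 9: x=-0.098, v=-1.109, θ₁=-0.135, ω₁=0.840, θ₂=0.032, ω₂=0.773
apply F[9]=-15.000 → step 10: x=-0.121, v=-1.244, θ₁=-0.117, ω₁=0.976, θ₂=0.048, ω₂=0.853
apply F[10]=-15.000 → step 11: x=-0.148, v=-1.383, θ₁=-0.096, ω₁=1.126, θ₂=0.066, ω₂=0.929
apply F[11]=-15.000 → step 12: x=-0.177, v=-1.527, θ₁=-0.072, ω₁=1.293, θ₂=0.086, ω₂=1.000
apply F[12]=-15.000 → step 13: x=-0.209, v=-1.676, θ₁=-0.044, ω₁=1.479, θ₂=0.106, ω₂=1.066
apply F[13]=-15.000 → step 14: x=-0.244, v=-1.830, θ₁=-0.013, ω₁=1.687, θ₂=0.128, ω₂=1.123
apply F[14]=-15.000 → step 15: x=-0.282, v=-1.988, θ₁=0.023, ω₁=1.918, θ₂=0.151, ω₂=1.172
apply F[15]=-15.000 → step 16: x=-0.323, v=-2.151, θ₁=0.064, ω₁=2.173, θ₂=0.175, ω₂=1.209
apply F[16]=-15.000 → step 17: x=-0.368, v=-2.317, θ₁=0.111, ω₁=2.451, θ₂=0.199, ω₂=1.235
apply F[17]=-15.000 → step 18: x=-0.416, v=-2.485, θ₁=0.163, ω₁=2.750, θ₂=0.224, ω₂=1.249
apply F[18]=-15.000 → step 19: x=-0.467, v=-2.650, θ₁=0.221, ω₁=3.065, θ₂=0.249, ω₂=1.255
apply F[19]=-15.000 → step 20: x=-0.522, v=-2.810, θ₁=0.285, ω₁=3.388, θ₂=0.274, ω₂=1.255
apply F[20]=-15.000 → step 21: x=-0.580, v=-2.959, θ₁=0.356, ω₁=3.709, θ₂=0.300, ω₂=1.258
apply F[21]=-15.000 → step 22: x=-0.640, v=-3.092, θ₁=0.433, ω₁=4.016, θ₂=0.325, ω₂=1.272
apply F[22]=-15.000 → step 23: x=-0.703, v=-3.206, θ₁=0.517, ω₁=4.298, θ₂=0.351, ω₂=1.308
apply F[23]=-7.627 → step 24: x=-0.768, v=-3.237, θ₁=0.604, ω₁=4.477, θ₂=0.377, ω₂=1.358
apply F[24]=+14.496 → step 25: x=-0.831, v=-3.078, θ₁=0.694, ω₁=4.457, θ₂=0.404, ω₂=1.364
apply F[25]=+15.000 → step 26: x=-0.891, v=-2.916, θ₁=0.783, ω₁=4.468, θ₂=0.432, ω₂=1.370
apply F[26]=+15.000 → step 27: x=-0.947, v=-2.751, θ₁=0.873, ω₁=4.509, θ₂=0.459, ω₂=1.379
apply F[27]=+15.000 → step 28: x=-1.001, v=-2.582, θ₁=0.963, ω₁=4.577, θ₂=0.487, ω₂=1.395
apply F[28]=+15.000 → step 29: x=-1.051, v=-2.407, θ₁=1.056, ω₁=4.670, θ₂=0.515, ω₂=1.423
apply F[29]=+15.000 → step 30: x=-1.097, v=-2.222, θ₁=1.150, ω₁=4.787, θ₂=0.544, ω₂=1.466
apply F[30]=+15.000 → step 31: x=-1.139, v=-2.027, θ₁=1.248, ω₁=4.925, θ₂=0.574, ω₂=1.531
Max |angle| over trajectory = 1.248 rad = 71.5°.

Answer: 71.5°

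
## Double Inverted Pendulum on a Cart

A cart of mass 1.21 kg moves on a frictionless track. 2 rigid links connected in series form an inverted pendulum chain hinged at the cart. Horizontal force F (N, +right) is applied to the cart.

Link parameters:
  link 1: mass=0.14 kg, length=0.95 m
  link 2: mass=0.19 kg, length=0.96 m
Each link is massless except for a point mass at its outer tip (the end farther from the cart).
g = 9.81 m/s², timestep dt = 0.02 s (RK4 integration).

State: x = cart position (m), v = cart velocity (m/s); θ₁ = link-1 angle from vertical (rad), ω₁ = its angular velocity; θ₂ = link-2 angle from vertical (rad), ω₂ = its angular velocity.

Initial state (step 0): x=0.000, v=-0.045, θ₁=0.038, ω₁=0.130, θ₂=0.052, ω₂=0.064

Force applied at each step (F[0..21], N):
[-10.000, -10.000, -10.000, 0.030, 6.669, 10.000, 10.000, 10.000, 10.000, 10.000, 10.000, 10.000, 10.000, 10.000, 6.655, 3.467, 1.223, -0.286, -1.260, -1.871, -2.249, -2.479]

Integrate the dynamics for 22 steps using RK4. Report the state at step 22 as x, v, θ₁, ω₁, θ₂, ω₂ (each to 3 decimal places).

Answer: x=0.187, v=1.020, θ₁=0.002, ω₁=-0.461, θ₂=0.011, ω₂=-0.245

Derivation:
apply F[0]=-10.000 → step 1: x=-0.003, v=-0.212, θ₁=0.042, ω₁=0.311, θ₂=0.053, ω₂=0.070
apply F[1]=-10.000 → step 2: x=-0.008, v=-0.380, θ₁=0.050, ω₁=0.494, θ₂=0.055, ω₂=0.074
apply F[2]=-10.000 → step 3: x=-0.018, v=-0.548, θ₁=0.062, ω₁=0.683, θ₂=0.056, ω₂=0.073
apply F[3]=+0.030 → step 4: x=-0.029, v=-0.551, θ₁=0.076, ω₁=0.703, θ₂=0.058, ω₂=0.068
apply F[4]=+6.669 → step 5: x=-0.039, v=-0.445, θ₁=0.089, ω₁=0.616, θ₂=0.059, ω₂=0.056
apply F[5]=+10.000 → step 6: x=-0.046, v=-0.285, θ₁=0.100, ω₁=0.479, θ₂=0.060, ω₂=0.038
apply F[6]=+10.000 → step 7: x=-0.050, v=-0.126, θ₁=0.108, ω₁=0.346, θ₂=0.060, ω₂=0.016
apply F[7]=+10.000 → step 8: x=-0.051, v=0.033, θ₁=0.114, ω₁=0.219, θ₂=0.060, ω₂=-0.011
apply F[8]=+10.000 → step 9: x=-0.049, v=0.192, θ₁=0.117, ω₁=0.093, θ₂=0.060, ω₂=-0.040
apply F[9]=+10.000 → step 10: x=-0.043, v=0.350, θ₁=0.118, ω₁=-0.030, θ₂=0.059, ω₂=-0.070
apply F[10]=+10.000 → step 11: x=-0.035, v=0.509, θ₁=0.116, ω₁=-0.154, θ₂=0.057, ω₂=-0.101
apply F[11]=+10.000 → step 12: x=-0.023, v=0.667, θ₁=0.112, ω₁=-0.279, θ₂=0.055, ω₂=-0.131
apply F[12]=+10.000 → step 13: x=-0.008, v=0.827, θ₁=0.105, ω₁=-0.407, θ₂=0.052, ω₂=-0.159
apply F[13]=+10.000 → step 14: x=0.010, v=0.986, θ₁=0.095, ω₁=-0.539, θ₂=0.049, ω₂=-0.184
apply F[14]=+6.655 → step 15: x=0.031, v=1.091, θ₁=0.084, ω₁=-0.619, θ₂=0.045, ω₂=-0.205
apply F[15]=+3.467 → step 16: x=0.053, v=1.145, θ₁=0.071, ω₁=-0.649, θ₂=0.040, ω₂=-0.222
apply F[16]=+1.223 → step 17: x=0.076, v=1.162, θ₁=0.058, ω₁=-0.646, θ₂=0.036, ω₂=-0.234
apply F[17]=-0.286 → step 18: x=0.099, v=1.154, θ₁=0.045, ω₁=-0.623, θ₂=0.031, ω₂=-0.242
apply F[18]=-1.260 → step 19: x=0.122, v=1.131, θ₁=0.033, ω₁=-0.588, θ₂=0.026, ω₂=-0.247
apply F[19]=-1.871 → step 20: x=0.145, v=1.099, θ₁=0.022, ω₁=-0.547, θ₂=0.021, ω₂=-0.249
apply F[20]=-2.249 → step 21: x=0.166, v=1.061, θ₁=0.012, ω₁=-0.504, θ₂=0.016, ω₂=-0.248
apply F[21]=-2.479 → step 22: x=0.187, v=1.020, θ₁=0.002, ω₁=-0.461, θ₂=0.011, ω₂=-0.245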